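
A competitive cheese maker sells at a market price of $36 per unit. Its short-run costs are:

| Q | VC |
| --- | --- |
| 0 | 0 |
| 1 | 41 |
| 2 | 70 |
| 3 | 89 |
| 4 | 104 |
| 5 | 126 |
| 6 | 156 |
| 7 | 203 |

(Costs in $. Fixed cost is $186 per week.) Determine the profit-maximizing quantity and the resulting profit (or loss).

Tabulate TR − TC: Q=0: -186; Q=1: -191; Q=2: -184; Q=3: -167; Q=4: -146; Q=5: -132; Q=6: -126; Q=7: -137.
Profit is maximized at Q = 6. AVC there is 156/6 = $26 ≤ P, so producing beats shutting down (which would give -$186).

Q = 6; profit = -$126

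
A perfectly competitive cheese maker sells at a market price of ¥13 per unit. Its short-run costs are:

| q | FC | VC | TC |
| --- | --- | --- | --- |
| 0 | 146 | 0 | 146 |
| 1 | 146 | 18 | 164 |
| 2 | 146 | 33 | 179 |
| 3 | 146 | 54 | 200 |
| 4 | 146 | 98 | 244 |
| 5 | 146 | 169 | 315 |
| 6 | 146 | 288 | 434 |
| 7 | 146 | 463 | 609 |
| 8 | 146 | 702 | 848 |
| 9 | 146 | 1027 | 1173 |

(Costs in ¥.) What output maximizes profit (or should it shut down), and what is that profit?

Tabulate TR − TC: q=0: -146; q=1: -151; q=2: -153; q=3: -161; q=4: -192; q=5: -250; q=6: -356; q=7: -518; q=8: -744; q=9: -1056.
Profit is highest at q = 0. Equivalently, the lowest AVC in the table is 33/2 ≈ ¥16.50 at q = 2, and P = ¥13 falls below it — price never covers variable cost, so the firm shuts down and loses only its fixed cost.

q = 0 (shut down); profit = -¥146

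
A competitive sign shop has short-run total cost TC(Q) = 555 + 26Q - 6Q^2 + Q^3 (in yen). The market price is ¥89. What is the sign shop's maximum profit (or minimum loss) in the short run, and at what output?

Profit = -¥163 at Q = 7

AVC = 26 - 6Q + Q^2; min AVC = ¥17 at Q = 3. Since P = ¥89 ≥ min AVC, the firm produces.
With MC = 26 - 12Q + 3Q^2, P = MC on the upward-sloping part at Q* = 7.
TR = 89·7 = 623. TC = 555 + 231 = 786. Profit = 623 − 786 = -¥163.
Shutting down would mean losing the fixed cost of ¥555, so operating at a loss of ¥163 is better by ¥392.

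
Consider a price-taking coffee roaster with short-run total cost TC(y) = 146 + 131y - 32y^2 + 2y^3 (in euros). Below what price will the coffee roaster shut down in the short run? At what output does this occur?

€3 per unit, at y = 8

Short-run supply begins at min AVC. From VC = 131y - 32y^2 + 2y^3, AVC = 131 - 32y + 2y^2.
dAVC/dy = -32 + 4y = 0 gives y = 8. min AVC = 131 - 32·8 + 2·8^2 = 3.
The firm shuts down for any P below €3.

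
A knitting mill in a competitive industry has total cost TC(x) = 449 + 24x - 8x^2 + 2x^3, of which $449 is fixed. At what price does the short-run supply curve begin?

The shutdown price is the minimum of AVC. VC = 24x - 8x^2 + 2x^3, so AVC = 24 - 8x + 2x^2.
At the minimum of AVC, MC = AVC. MC = 24 - 16x + 6x^2; setting MC = AVC gives 4x^2 - 8x = 0, so x = 2. min AVC = 16.
So the shutdown price is $16.

$16 per unit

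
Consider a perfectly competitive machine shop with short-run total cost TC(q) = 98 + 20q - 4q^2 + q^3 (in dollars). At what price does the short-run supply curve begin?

$16 per unit

The shutdown price is the minimum of AVC. VC = 20q - 4q^2 + q^3, so AVC = 20 - 4q + q^2.
dAVC/dq = -4 + 2q = 0 gives q = 2. min AVC = 20 - 4·2 + 2^2 = 16.
So the shutdown price is $16.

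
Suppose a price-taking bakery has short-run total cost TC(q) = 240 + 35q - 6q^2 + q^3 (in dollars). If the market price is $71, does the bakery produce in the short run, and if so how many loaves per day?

From TC, MC = TC'(q) = 35 - 12q + 3q^2 and AVC = VC/q = 35 - 6q + q^2.
AVC is minimized where dAVC/dq = -6 + 2q = 0, at q = 3; min AVC = 35 - 6·3 + 3^2 = $26.
Because $71 ≥ $26, revenue can cover variable cost; the firm operates.
Set P = MC: 71 = 35 - 12q + 3q^2 → -36 - 12q + 3q^2 = 0. The roots are q = -2 and q = 6; the profit-maximizing output is on the rising part of MC, so q* = 6.
Check: AVC at q = 6 is $35 ≤ P, so revenue covers variable cost.
Profit = P·q − TC = 71·6 − 450 = -$24, a loss, but smaller than the $240 fixed cost the firm would lose by shutting down.

Produce at q = 6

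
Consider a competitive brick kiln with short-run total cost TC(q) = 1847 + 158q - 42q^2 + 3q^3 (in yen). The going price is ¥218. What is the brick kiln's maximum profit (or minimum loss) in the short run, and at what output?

AVC = 158 - 42q + 3q^2; min AVC = ¥11 at q = 7. Since P = ¥218 ≥ min AVC, the firm produces.
MC = 158 - 84q + 9q^2. Setting P = MC and taking the root on the rising branch gives q* = 10.
TR = 218·10 = 2180. TC = 1847 + 380 = 2227. Profit = 2180 − 2227 = -¥47.
That loss of ¥47 beats the ¥1847 the firm would lose by shutting down; producing recovers ¥1800 of fixed cost.

Profit = -¥47 at q = 10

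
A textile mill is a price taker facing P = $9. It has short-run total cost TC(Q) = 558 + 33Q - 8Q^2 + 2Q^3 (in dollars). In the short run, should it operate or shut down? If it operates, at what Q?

Shut down

Variable cost is VC = 33Q - 8Q^2 + 2Q^3, so AVC = VC/Q = 33 - 8Q + 2Q^2 and MC = dTC/dQ = 33 - 16Q + 6Q^2.
The AVC parabola has its vertex at Q = 8/4 = 2, where AVC = 33 - 8·2 + 2·2^2 = $25.
With P < min AVC ($9 < $25), every unit sold adds to the loss.
The firm minimizes its loss by shutting down and losing only its fixed cost of $558.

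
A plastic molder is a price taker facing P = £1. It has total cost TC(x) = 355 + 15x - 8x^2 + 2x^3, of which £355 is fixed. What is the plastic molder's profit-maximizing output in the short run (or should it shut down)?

Variable cost is VC = 15x - 8x^2 + 2x^3, so AVC = VC/x = 15 - 8x + 2x^2 and MC = dTC/dx = 15 - 16x + 6x^2.
The AVC parabola has its vertex at x = 8/4 = 2, where AVC = 15 - 8·2 + 2·2^2 = £7.
With P < min AVC (£1 < £7), every unit sold adds to the loss.
Best response: produce nothing and absorb the £355 fixed cost.

Shut down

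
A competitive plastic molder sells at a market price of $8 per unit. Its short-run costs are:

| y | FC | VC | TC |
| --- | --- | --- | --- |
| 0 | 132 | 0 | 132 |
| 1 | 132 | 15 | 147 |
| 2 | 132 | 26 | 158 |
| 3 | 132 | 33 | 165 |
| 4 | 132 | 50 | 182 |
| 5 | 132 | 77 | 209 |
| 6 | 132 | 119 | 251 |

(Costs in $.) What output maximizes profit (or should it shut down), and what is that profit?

Compute π = P·y − TC at each output: y=0: -132; y=1: -139; y=2: -142; y=3: -141; y=4: -150; y=5: -169; y=6: -203.
Profit is highest at y = 0. Equivalently, the lowest AVC in the table is 33/3 ≈ $11 at y = 3, and P = $8 falls below it — price never covers variable cost, so the firm shuts down and loses only its fixed cost.

y = 0 (shut down); profit = -$132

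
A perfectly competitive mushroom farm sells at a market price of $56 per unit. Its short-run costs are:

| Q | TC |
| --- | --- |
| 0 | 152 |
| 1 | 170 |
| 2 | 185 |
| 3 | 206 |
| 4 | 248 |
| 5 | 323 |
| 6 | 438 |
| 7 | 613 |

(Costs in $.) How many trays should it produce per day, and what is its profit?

Q = 4; profit = -$24

Compute π = P·Q − TC at each output: Q=0: -152; Q=1: -114; Q=2: -73; Q=3: -38; Q=4: -24; Q=5: -43; Q=6: -102; Q=7: -221.
Profit is maximized at Q = 4. AVC there is 96/4 = $24 ≤ P, so producing beats shutting down (which would give -$152).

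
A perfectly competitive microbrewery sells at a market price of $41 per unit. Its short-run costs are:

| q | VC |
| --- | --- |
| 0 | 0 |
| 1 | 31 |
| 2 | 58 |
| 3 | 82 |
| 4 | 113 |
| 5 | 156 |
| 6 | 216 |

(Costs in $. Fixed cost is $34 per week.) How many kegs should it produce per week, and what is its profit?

q = 4; profit = $17

Tabulate TR − TC: q=0: -34; q=1: -24; q=2: -10; q=3: 7; q=4: 17; q=5: 15; q=6: -4.
Profit is maximized at q = 4. AVC there is 113/4 = $28.25 ≤ P, so producing beats shutting down (which would give -$34).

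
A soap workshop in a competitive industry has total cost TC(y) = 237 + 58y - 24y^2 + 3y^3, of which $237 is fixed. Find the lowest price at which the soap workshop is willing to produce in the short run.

$10 per unit

The shutdown price is the minimum of AVC. VC = 58y - 24y^2 + 3y^3, so AVC = 58 - 24y + 3y^2.
At the minimum of AVC, MC = AVC. MC = 58 - 48y + 9y^2; setting MC = AVC gives 6y^2 - 24y = 0, so y = 4. min AVC = 10.
The firm shuts down for any P below $10.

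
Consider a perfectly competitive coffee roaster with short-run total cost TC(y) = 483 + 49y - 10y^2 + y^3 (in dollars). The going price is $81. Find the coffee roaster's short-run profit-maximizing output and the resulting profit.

AVC = 49 - 10y + y^2 has its minimum $24 at y = 5; price $81 clears that bar, so the firm operates.
MC = 49 - 20y + 3y^2. Setting P = MC and taking the root on the rising branch gives y* = 8.
TR = 81·8 = 648. TC = 483 + 264 = 747. Profit = 648 − 747 = -$99.
By producing, the firm covers all variable cost plus $384 of fixed cost; shutting down would lose the full $483.

Profit = -$99 at y = 8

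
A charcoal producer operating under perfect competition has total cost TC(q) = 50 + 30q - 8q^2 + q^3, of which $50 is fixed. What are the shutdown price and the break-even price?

Shutdown price = min AVC. AVC = 30 - 8q + q^2, with vertex at q = 4 and minimum $14.
ATC = 50/q + 30 - 8q + q^2. Setting dATC/dq = −50/q^2 − 8 + 2q = 0 gives q = 5 (since 2·5^3 − 8·5^2 = 50).
min ATC = 50/5 + 30 − 8·5 + 5^2 = $25. That is the break-even price.
Between these two prices the firm operates at a loss; above $25 it earns a profit.

Shutdown price = $14; break-even price = $25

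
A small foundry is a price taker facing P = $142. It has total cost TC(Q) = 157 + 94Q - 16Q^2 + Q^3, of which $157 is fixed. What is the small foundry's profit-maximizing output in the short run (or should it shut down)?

Strip out fixed cost: VC = 94Q - 16Q^2 + Q^3. Then AVC = 94 - 16Q + Q^2 and MC = 94 - 32Q + 3Q^2.
The AVC parabola has its vertex at Q = 16/2 = 8, where AVC = 94 - 16·8 + 8^2 = $30.
Since P = $142 ≥ min AVC = $30, price covers variable cost and the firm should produce.
Solving P = MC: -48 - 32Q + 3Q^2 = 0 ⇒ Q = -4/3 or 12. On the upward-sloping branch, Q* = 12.
Check: AVC at Q = 12 is $46 ≤ P, so revenue covers variable cost.
Profit = P·Q − TC = 142·12 − 709 = $995.

Produce at Q = 12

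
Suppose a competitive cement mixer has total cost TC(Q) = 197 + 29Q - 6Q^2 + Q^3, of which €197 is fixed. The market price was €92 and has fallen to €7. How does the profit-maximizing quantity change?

AVC = 29 - 6Q + Q^2, minimized at Q = 3 where min AVC = €20. MC = 29 - 12Q + 3Q^2.
With P = €92 above the shutdown price, P = MC gives Q = 7.
At P = €7 < min AVC = €20, price no longer covers variable cost at any output, so the firm shuts down: Q = 0.

Output falls from 7 to 0 (the firm shuts down)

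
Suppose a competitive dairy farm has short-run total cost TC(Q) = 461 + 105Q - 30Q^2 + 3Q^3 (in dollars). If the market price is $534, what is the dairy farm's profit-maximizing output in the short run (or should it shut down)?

Variable cost is VC = 105Q - 30Q^2 + 3Q^3, so AVC = VC/Q = 105 - 30Q + 3Q^2 and MC = dTC/dQ = 105 - 60Q + 9Q^2.
AVC hits its minimum where MC = AVC, at Q = 5, giving min AVC = 105 - 30·5 + 3·5^2 = $30.
P = $534 exceeds min AVC = $30, so the firm stays open.
Set P = MC: 534 = 105 - 60Q + 9Q^2 → -429 - 60Q + 9Q^2 = 0. The roots are Q = -13/3 and Q = 11; the profit-maximizing output is on the rising part of MC, so Q* = 11.
Check: AVC at Q = 11 is $138 ≤ P, so revenue covers variable cost.
Profit = P·Q − TC = 534·11 − 1979 = $3895.

Produce at Q = 11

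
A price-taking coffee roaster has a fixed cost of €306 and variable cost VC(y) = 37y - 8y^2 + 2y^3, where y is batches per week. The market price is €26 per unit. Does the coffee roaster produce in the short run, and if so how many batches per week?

Shut down

From TC, MC = TC'(y) = 37 - 16y + 6y^2 and AVC = VC/y = 37 - 8y + 2y^2.
AVC hits its minimum where MC = AVC, at y = 2, giving min AVC = 37 - 8·2 + 2·2^2 = €29.
With P < min AVC (€26 < €29), every unit sold adds to the loss.
Shutting down limits the loss to fixed cost, €306.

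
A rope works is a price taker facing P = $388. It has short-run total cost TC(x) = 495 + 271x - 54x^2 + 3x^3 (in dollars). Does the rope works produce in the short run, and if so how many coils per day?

Produce at x = 13

Strip out fixed cost: VC = 271x - 54x^2 + 3x^3. Then AVC = 271 - 54x + 3x^2 and MC = 271 - 108x + 9x^2.
The AVC parabola has its vertex at x = 54/6 = 9, where AVC = 271 - 54·9 + 3·9^2 = $28.
Because $388 ≥ $28, revenue can cover variable cost; the firm operates.
Set P = MC: 388 = 271 - 108x + 9x^2 → -117 - 108x + 9x^2 = 0. The roots are x = -1 and x = 13; the profit-maximizing output is on the rising part of MC, so x* = 13.
Check: AVC at x = 13 is $76 ≤ P, so revenue covers variable cost.
Profit = P·x − TC = 388·13 − 1483 = $3561.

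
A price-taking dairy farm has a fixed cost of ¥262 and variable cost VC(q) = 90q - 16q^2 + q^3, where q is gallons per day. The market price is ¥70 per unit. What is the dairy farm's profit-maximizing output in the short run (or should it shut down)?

From TC, MC = TC'(q) = 90 - 32q + 3q^2 and AVC = VC/q = 90 - 16q + q^2.
The AVC parabola has its vertex at q = 16/2 = 8, where AVC = 90 - 16·8 + 8^2 = ¥26.
P = ¥70 exceeds min AVC = ¥26, so the firm stays open.
P = MC gives 20 - 32q + 3q^2 = 0, with roots 2/3 and 10. Take the larger (rising MC): q* = 10.
Check: AVC at q = 10 is ¥30 ≤ P, so revenue covers variable cost.
Profit = P·q − TC = 70·10 − 562 = ¥138.

Produce at q = 10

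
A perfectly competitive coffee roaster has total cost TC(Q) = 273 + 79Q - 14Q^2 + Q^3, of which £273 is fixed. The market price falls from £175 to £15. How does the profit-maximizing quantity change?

AVC = 79 - 14Q + Q^2, minimized at Q = 7 where min AVC = £30. MC = 79 - 28Q + 3Q^2.
With P = £175 above the shutdown price, P = MC gives Q = 12.
At P = £15 < min AVC = £30, price no longer covers variable cost at any output, so the firm shuts down: Q = 0.

Output falls from 12 to 0 (the firm shuts down)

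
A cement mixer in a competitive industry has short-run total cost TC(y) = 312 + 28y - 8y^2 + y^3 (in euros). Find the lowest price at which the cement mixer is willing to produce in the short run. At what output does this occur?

€12 per unit, at y = 4

Short-run supply begins at min AVC. From VC = 28y - 8y^2 + y^3, AVC = 28 - 8y + y^2.
dAVC/dy = -8 + 2y = 0 gives y = 4. min AVC = 28 - 8·4 + 4^2 = 12.
The firm shuts down for any P below €12.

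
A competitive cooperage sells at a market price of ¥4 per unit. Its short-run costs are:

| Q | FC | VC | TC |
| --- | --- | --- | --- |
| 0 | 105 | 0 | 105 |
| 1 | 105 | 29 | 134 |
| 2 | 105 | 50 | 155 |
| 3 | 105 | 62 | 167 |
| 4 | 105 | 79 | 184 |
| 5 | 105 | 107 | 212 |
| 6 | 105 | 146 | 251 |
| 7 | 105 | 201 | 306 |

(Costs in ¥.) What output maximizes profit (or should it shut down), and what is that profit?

Profit at each row (π = 4Q − TC): Q=0: -105; Q=1: -130; Q=2: -147; Q=3: -155; Q=4: -168; Q=5: -192; Q=6: -227; Q=7: -278.
Profit is highest at Q = 0. Equivalently, the lowest AVC in the table is 79/4 ≈ ¥19.75 at Q = 4, and P = ¥4 falls below it — price never covers variable cost, so the firm shuts down and loses only its fixed cost.

Q = 0 (shut down); profit = -¥105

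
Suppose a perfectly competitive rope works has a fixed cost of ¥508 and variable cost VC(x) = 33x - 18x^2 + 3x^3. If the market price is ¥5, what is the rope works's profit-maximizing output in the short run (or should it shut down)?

Variable cost is VC = 33x - 18x^2 + 3x^3, so AVC = VC/x = 33 - 18x + 3x^2 and MC = dTC/dx = 33 - 36x + 9x^2.
The AVC parabola has its vertex at x = 18/6 = 3, where AVC = 33 - 18·3 + 3·3^2 = ¥6.
P = ¥5 lies below min AVC = ¥6; no output level covers variable cost.
Shutting down limits the loss to fixed cost, ¥508.

Shut down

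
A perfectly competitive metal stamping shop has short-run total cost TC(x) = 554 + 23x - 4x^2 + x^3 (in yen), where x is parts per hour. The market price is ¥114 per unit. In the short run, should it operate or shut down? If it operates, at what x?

Produce at x = 7

Strip out fixed cost: VC = 23x - 4x^2 + x^3. Then AVC = 23 - 4x + x^2 and MC = 23 - 8x + 3x^2.
AVC hits its minimum where MC = AVC, at x = 2, giving min AVC = 23 - 4·2 + 2^2 = ¥19.
Since P = ¥114 ≥ min AVC = ¥19, price covers variable cost and the firm should produce.
Set P = MC: 114 = 23 - 8x + 3x^2 → -91 - 8x + 3x^2 = 0. The roots are x = -13/3 and x = 7; the profit-maximizing output is on the rising part of MC, so x* = 7.
Check: AVC at x = 7 is ¥44 ≤ P, so revenue covers variable cost.
Profit = P·x − TC = 114·7 − 862 = -¥64, a loss, but smaller than the ¥554 fixed cost the firm would lose by shutting down.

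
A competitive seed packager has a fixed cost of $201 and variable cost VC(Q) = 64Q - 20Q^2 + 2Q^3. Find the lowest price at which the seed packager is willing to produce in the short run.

The firm shuts down when price falls below the minimum of average variable cost. AVC = VC/Q = 64 - 20Q + 2Q^2.
dAVC/dQ = -20 + 4Q = 0 gives Q = 5. min AVC = 64 - 20·5 + 2·5^2 = 14.
So the shutdown price is $14.

$14 per unit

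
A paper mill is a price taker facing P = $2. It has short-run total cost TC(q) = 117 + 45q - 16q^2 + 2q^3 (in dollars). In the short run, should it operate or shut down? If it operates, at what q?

Strip out fixed cost: VC = 45q - 16q^2 + 2q^3. Then AVC = 45 - 16q + 2q^2 and MC = 45 - 32q + 6q^2.
AVC is minimized where dAVC/dq = -16 + 4q = 0, at q = 4; min AVC = 45 - 16·4 + 2·4^2 = $13.
With P < min AVC ($2 < $13), every unit sold adds to the loss.
Shutting down limits the loss to fixed cost, $117.

Shut down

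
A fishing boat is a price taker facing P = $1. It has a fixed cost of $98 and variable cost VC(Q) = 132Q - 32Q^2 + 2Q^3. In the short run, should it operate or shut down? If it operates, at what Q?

Shut down

Strip out fixed cost: VC = 132Q - 32Q^2 + 2Q^3. Then AVC = 132 - 32Q + 2Q^2 and MC = 132 - 64Q + 6Q^2.
AVC is minimized where dAVC/dQ = -32 + 4Q = 0, at Q = 8; min AVC = 132 - 32·8 + 2·8^2 = $4.
With P < min AVC ($1 < $4), every unit sold adds to the loss.
Shutting down limits the loss to fixed cost, $98.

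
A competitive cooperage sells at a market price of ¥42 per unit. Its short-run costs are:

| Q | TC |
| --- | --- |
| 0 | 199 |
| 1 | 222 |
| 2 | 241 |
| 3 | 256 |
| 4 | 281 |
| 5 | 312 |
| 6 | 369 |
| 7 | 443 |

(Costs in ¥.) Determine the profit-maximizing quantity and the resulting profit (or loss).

Q = 5; profit = -¥102

Tabulate TR − TC: Q=0: -199; Q=1: -180; Q=2: -157; Q=3: -130; Q=4: -113; Q=5: -102; Q=6: -117; Q=7: -149.
Profit is maximized at Q = 5. AVC there is 113/5 = ¥22.60 ≤ P, so producing beats shutting down (which would give -¥199).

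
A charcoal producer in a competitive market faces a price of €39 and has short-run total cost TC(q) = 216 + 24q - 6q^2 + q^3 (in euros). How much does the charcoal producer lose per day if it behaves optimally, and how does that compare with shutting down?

AVC = 24 - 6q + q^2; min AVC = €15 at q = 3. Since P = €39 ≥ min AVC, the firm produces.
With MC = 24 - 12q + 3q^2, P = MC on the upward-sloping part at q* = 5.
TR = 39·5 = 195. TC = 216 + 95 = 311. Profit = 195 − 311 = -€116.
That loss of €116 beats the €216 the firm would lose by shutting down; producing recovers €100 of fixed cost.

Profit = -€116 at q = 5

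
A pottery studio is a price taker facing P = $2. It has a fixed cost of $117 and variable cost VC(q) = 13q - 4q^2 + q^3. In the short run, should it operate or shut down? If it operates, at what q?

Variable cost is VC = 13q - 4q^2 + q^3, so AVC = VC/q = 13 - 4q + q^2 and MC = dTC/dq = 13 - 8q + 3q^2.
AVC is minimized where dAVC/dq = -4 + 2q = 0, at q = 2; min AVC = 13 - 4·2 + 2^2 = $9.
With P < min AVC ($2 < $9), every unit sold adds to the loss.
The firm minimizes its loss by shutting down and losing only its fixed cost of $117.

Shut down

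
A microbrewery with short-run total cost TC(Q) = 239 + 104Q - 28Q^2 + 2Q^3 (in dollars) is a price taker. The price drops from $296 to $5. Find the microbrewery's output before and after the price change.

Output falls from 12 to 0 (the firm shuts down)

MC = 104 - 56Q + 6Q^2; the shutdown threshold is min AVC = $6 (at Q = 7).
With P = $296 above the shutdown price, P = MC gives Q = 12.
At P = $5 < min AVC = $6, price no longer covers variable cost at any output, so the firm shuts down: Q = 0.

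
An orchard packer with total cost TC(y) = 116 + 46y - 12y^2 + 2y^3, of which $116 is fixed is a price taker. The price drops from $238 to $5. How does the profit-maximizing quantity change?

AVC = 46 - 12y + 2y^2, minimized at y = 3 where min AVC = $28. MC = 46 - 24y + 6y^2.
With P = $238 above the shutdown price, P = MC gives y = 8.
At P = $5 < min AVC = $28, price no longer covers variable cost at any output, so the firm shuts down: y = 0.

Output falls from 8 to 0 (the firm shuts down)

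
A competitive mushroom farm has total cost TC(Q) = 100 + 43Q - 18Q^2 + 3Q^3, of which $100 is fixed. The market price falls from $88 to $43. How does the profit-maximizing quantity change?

Output falls from 5 to 4

MC = 43 - 36Q + 9Q^2; the shutdown threshold is min AVC = $16 (at Q = 3).
With P = $88 above the shutdown price, P = MC gives Q = 5.
At P = $43 ≥ min AVC, set P = MC: Q = 4. The firm stays open but cuts output.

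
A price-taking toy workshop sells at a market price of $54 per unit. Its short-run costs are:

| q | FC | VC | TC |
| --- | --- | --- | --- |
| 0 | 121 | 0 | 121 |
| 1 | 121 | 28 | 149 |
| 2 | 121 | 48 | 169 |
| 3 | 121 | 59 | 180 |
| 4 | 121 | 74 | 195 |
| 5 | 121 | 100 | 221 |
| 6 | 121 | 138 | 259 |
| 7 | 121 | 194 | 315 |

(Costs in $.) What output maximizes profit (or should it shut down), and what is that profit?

q = 6; profit = $65

Compute π = P·q − TC at each output: q=0: -121; q=1: -95; q=2: -61; q=3: -18; q=4: 21; q=5: 49; q=6: 65; q=7: 63.
Profit is maximized at q = 6. AVC there is 138/6 = $23 ≤ P, so producing beats shutting down (which would give -$121).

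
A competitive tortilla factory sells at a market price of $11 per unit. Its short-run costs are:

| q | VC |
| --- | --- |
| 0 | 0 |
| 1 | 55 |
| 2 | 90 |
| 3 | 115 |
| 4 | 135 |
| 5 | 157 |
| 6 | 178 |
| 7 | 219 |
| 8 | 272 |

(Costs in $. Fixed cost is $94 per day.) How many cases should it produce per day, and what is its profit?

q = 0 (shut down); profit = -$94

Profit at each row (π = 11q − TC): q=0: -94; q=1: -138; q=2: -162; q=3: -176; q=4: -185; q=5: -196; q=6: -206; q=7: -236; q=8: -278.
Profit is highest at q = 0. Equivalently, the lowest AVC in the table is 178/6 ≈ $29.67 at q = 6, and P = $11 falls below it — price never covers variable cost, so the firm shuts down and loses only its fixed cost.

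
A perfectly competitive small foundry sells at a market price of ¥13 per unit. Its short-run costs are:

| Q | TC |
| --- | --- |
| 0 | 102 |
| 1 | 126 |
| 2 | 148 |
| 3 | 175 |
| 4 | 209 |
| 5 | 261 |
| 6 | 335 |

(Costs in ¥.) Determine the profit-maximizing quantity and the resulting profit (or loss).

Tabulate TR − TC: Q=0: -102; Q=1: -113; Q=2: -122; Q=3: -136; Q=4: -157; Q=5: -196; Q=6: -257.
Profit is highest at Q = 0. Equivalently, the lowest AVC in the table is 46/2 ≈ ¥23 at Q = 2, and P = ¥13 falls below it — price never covers variable cost, so the firm shuts down and loses only its fixed cost.

Q = 0 (shut down); profit = -¥102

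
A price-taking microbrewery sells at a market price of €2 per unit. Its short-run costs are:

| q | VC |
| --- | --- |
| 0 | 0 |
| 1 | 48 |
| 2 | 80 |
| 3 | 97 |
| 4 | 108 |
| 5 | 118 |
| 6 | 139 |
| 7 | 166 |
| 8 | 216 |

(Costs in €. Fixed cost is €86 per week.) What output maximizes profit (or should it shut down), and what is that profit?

q = 0 (shut down); profit = -€86

Compute π = P·q − TC at each output: q=0: -86; q=1: -132; q=2: -162; q=3: -177; q=4: -186; q=5: -194; q=6: -213; q=7: -238; q=8: -286.
Profit is highest at q = 0. Equivalently, the lowest AVC in the table is 139/6 ≈ €23.17 at q = 6, and P = €2 falls below it — price never covers variable cost, so the firm shuts down and loses only its fixed cost.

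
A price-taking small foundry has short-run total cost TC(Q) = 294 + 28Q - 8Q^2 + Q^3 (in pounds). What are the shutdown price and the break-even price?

AVC = 28 - 8Q + Q^2; minimized at Q = 4, giving min AVC = £12. That is the shutdown price.
ATC = 294/Q + 28 - 8Q + Q^2. Setting dATC/dQ = −294/Q^2 − 8 + 2Q = 0 gives Q = 7 (since 2·7^3 − 8·7^2 = 294).
min ATC = 294/7 + 28 − 8·7 + 7^2 = £63. That is the break-even price.
For £12 ≤ P < £63 the firm produces at a loss; below £12 it shuts down.

Shutdown price = £12; break-even price = £63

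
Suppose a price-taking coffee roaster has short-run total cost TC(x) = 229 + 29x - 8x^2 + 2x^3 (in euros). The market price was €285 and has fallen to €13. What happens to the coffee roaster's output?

Output falls from 8 to 0 (the firm shuts down)

AVC = 29 - 8x + 2x^2, minimized at x = 2 where min AVC = €21. MC = 29 - 16x + 6x^2.
With P = €285 above the shutdown price, P = MC gives x = 8.
At P = €13 < min AVC = €21, price no longer covers variable cost at any output, so the firm shuts down: x = 0.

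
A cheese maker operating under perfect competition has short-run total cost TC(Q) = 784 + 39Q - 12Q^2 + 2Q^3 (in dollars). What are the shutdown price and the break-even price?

AVC = 39 - 12Q + 2Q^2; minimized at Q = 3, giving min AVC = $21. That is the shutdown price.
ATC = 784/Q + 39 - 12Q + 2Q^2. Setting dATC/dQ = −784/Q^2 − 12 + 4Q = 0 gives Q = 7 (since 4·7^3 − 12·7^2 = 784).
min ATC = 784/7 + 39 − 12·7 + 2·7^2 = $165. That is the break-even price.
Between these two prices the firm operates at a loss; above $165 it earns a profit.

Shutdown price = $21; break-even price = $165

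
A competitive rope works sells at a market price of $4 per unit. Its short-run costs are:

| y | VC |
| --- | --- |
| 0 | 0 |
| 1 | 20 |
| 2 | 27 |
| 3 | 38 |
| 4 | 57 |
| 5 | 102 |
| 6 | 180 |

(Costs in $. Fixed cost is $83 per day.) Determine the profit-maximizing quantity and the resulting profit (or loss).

y = 0 (shut down); profit = -$83

Tabulate TR − TC: y=0: -83; y=1: -99; y=2: -102; y=3: -109; y=4: -124; y=5: -165; y=6: -239.
Profit is highest at y = 0. Equivalently, the lowest AVC in the table is 38/3 ≈ $12.67 at y = 3, and P = $4 falls below it — price never covers variable cost, so the firm shuts down and loses only its fixed cost.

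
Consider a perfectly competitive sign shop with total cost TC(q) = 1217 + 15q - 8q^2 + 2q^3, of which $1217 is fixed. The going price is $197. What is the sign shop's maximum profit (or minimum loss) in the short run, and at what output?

AVC = 15 - 8q + 2q^2 has its minimum $7 at q = 2; price $197 clears that bar, so the firm operates.
MC = 15 - 16q + 6q^2. Setting P = MC and taking the root on the rising branch gives q* = 7.
TR = 197·7 = 1379. TC = 1217 + 399 = 1616. Profit = 1379 − 1616 = -$237.
By producing, the firm covers all variable cost plus $980 of fixed cost; shutting down would lose the full $1217.

Profit = -$237 at q = 7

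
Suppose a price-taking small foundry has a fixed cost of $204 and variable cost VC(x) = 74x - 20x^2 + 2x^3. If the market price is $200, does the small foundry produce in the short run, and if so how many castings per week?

Produce at x = 9

From TC, MC = TC'(x) = 74 - 40x + 6x^2 and AVC = VC/x = 74 - 20x + 2x^2.
AVC is minimized where dAVC/dx = -20 + 4x = 0, at x = 5; min AVC = 74 - 20·5 + 2·5^2 = $24.
Because $200 ≥ $24, revenue can cover variable cost; the firm operates.
Solving P = MC: -126 - 40x + 6x^2 = 0 ⇒ x = -7/3 or 9. On the upward-sloping branch, x* = 9.
Check: AVC at x = 9 is $56 ≤ P, so revenue covers variable cost.
Profit = P·x − TC = 200·9 − 708 = $1092.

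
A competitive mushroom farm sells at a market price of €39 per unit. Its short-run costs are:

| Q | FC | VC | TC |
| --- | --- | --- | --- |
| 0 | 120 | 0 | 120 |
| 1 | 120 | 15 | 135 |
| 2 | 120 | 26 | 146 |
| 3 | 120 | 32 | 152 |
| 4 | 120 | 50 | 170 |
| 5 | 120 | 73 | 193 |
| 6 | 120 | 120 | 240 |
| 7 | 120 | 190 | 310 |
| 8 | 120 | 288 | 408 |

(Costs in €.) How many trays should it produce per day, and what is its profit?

Tabulate TR − TC: Q=0: -120; Q=1: -96; Q=2: -68; Q=3: -35; Q=4: -14; Q=5: 2; Q=6: -6; Q=7: -37; Q=8: -96.
Profit is maximized at Q = 5. AVC there is 73/5 = €14.60 ≤ P, so producing beats shutting down (which would give -€120).

Q = 5; profit = €2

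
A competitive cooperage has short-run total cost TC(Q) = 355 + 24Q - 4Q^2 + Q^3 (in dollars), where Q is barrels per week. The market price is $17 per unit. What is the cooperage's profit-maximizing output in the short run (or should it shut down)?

From TC, MC = TC'(Q) = 24 - 8Q + 3Q^2 and AVC = VC/Q = 24 - 4Q + Q^2.
The AVC parabola has its vertex at Q = 4/2 = 2, where AVC = 24 - 4·2 + 2^2 = $20.
With P < min AVC ($17 < $20), every unit sold adds to the loss.
The firm minimizes its loss by shutting down and losing only its fixed cost of $355.

Shut down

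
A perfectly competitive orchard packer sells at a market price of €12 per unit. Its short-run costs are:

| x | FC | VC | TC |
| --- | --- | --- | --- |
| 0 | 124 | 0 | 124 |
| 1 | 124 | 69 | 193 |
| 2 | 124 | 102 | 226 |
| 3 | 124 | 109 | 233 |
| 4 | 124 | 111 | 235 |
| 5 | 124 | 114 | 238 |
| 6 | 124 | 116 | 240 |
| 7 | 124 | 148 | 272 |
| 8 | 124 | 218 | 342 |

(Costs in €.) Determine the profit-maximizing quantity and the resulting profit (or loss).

x = 0 (shut down); profit = -€124

Profit at each row (π = 12x − TC): x=0: -124; x=1: -181; x=2: -202; x=3: -197; x=4: -187; x=5: -178; x=6: -168; x=7: -188; x=8: -246.
Profit is highest at x = 0. Equivalently, the lowest AVC in the table is 116/6 ≈ €19.33 at x = 6, and P = €12 falls below it — price never covers variable cost, so the firm shuts down and loses only its fixed cost.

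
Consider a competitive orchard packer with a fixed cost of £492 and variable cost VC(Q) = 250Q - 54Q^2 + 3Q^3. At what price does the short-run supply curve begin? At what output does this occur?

The firm shuts down when price falls below the minimum of average variable cost. AVC = VC/Q = 250 - 54Q + 3Q^2.
At the minimum of AVC, MC = AVC. MC = 250 - 108Q + 9Q^2; setting MC = AVC gives 6Q^2 - 54Q = 0, so Q = 9. min AVC = 7.
The firm shuts down for any P below £7.

£7 per unit, at Q = 9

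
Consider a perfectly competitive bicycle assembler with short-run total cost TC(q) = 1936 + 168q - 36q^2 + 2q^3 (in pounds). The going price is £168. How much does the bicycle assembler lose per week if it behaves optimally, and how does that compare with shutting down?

Profit = -£208 at q = 12

AVC = 168 - 36q + 2q^2 has its minimum £6 at q = 9; price £168 clears that bar, so the firm operates.
MC = 168 - 72q + 6q^2. Setting P = MC and taking the root on the rising branch gives q* = 12.
TR = 168·12 = 2016. TC = 1936 + 288 = 2224. Profit = 2016 − 2224 = -£208.
By producing, the firm covers all variable cost plus £1728 of fixed cost; shutting down would lose the full £1936.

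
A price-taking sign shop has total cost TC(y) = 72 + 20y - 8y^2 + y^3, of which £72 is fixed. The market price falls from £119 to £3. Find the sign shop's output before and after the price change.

Output falls from 9 to 0 (the firm shuts down)

AVC = 20 - 8y + y^2, minimized at y = 4 where min AVC = £4. MC = 20 - 16y + 3y^2.
At P = £119 ≥ min AVC, set P = MC on the rising branch: y = 9.
At P = £3 < min AVC = £4, price no longer covers variable cost at any output, so the firm shuts down: y = 0.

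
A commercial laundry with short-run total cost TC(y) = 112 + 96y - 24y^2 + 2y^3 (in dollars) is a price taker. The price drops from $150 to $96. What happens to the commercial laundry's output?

AVC = 96 - 24y + 2y^2, minimized at y = 6 where min AVC = $24. MC = 96 - 48y + 6y^2.
At P = $150 ≥ min AVC, set P = MC on the rising branch: y = 9.
At P = $96 ≥ min AVC, set P = MC: y = 8. The firm stays open but cuts output.

Output falls from 9 to 8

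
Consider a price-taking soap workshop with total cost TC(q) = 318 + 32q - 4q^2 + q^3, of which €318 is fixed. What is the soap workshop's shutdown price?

€28 per unit

Short-run supply begins at min AVC. From VC = 32q - 4q^2 + q^3, AVC = 32 - 4q + q^2.
dAVC/dq = -4 + 2q = 0 gives q = 2. min AVC = 32 - 4·2 + 2^2 = 28.
So the shutdown price is €28.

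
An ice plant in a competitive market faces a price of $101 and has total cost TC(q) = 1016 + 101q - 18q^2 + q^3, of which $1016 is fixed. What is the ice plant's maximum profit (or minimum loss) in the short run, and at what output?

AVC = 101 - 18q + q^2 has its minimum $20 at q = 9; price $101 clears that bar, so the firm operates.
MC = 101 - 36q + 3q^2. Setting P = MC and taking the root on the rising branch gives q* = 12.
TR = 101·12 = 1212. TC = 1016 + 348 = 1364. Profit = 1212 − 1364 = -$152.
By producing, the firm covers all variable cost plus $864 of fixed cost; shutting down would lose the full $1016.

Profit = -$152 at q = 12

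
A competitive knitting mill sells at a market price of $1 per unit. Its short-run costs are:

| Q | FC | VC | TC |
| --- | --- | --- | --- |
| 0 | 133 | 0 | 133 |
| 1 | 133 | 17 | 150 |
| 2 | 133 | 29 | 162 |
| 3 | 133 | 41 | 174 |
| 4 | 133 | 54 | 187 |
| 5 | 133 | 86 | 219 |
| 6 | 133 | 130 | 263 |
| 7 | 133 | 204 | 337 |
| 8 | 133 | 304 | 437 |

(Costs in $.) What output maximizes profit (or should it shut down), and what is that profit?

Q = 0 (shut down); profit = -$133

Compute π = P·Q − TC at each output: Q=0: -133; Q=1: -149; Q=2: -160; Q=3: -171; Q=4: -183; Q=5: -214; Q=6: -257; Q=7: -330; Q=8: -429.
Profit is highest at Q = 0. Equivalently, the lowest AVC in the table is 54/4 ≈ $13.50 at Q = 4, and P = $1 falls below it — price never covers variable cost, so the firm shuts down and loses only its fixed cost.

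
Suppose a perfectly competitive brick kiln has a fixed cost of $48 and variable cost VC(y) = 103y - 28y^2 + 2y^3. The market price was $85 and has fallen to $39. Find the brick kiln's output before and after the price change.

MC = 103 - 56y + 6y^2; the shutdown threshold is min AVC = $5 (at y = 7).
With P = $85 above the shutdown price, P = MC gives y = 9.
At P = $39 ≥ min AVC, set P = MC: y = 8. The firm stays open but cuts output.

Output falls from 9 to 8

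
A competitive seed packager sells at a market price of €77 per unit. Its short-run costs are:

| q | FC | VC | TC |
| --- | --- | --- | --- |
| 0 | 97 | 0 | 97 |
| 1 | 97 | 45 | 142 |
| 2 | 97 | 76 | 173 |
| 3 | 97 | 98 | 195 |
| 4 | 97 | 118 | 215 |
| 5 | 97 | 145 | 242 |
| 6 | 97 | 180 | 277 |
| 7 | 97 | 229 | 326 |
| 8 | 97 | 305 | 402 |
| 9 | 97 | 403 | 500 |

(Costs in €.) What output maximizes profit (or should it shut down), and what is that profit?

Tabulate TR − TC: q=0: -97; q=1: -65; q=2: -19; q=3: 36; q=4: 93; q=5: 143; q=6: 185; q=7: 213; q=8: 214; q=9: 193.
Profit is maximized at q = 8. AVC there is 305/8 = €38.12 ≤ P, so producing beats shutting down (which would give -€97).

q = 8; profit = €214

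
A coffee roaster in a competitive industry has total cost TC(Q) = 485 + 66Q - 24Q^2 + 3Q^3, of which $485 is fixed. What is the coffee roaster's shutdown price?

The firm shuts down when price falls below the minimum of average variable cost. AVC = VC/Q = 66 - 24Q + 3Q^2.
At the minimum of AVC, MC = AVC. MC = 66 - 48Q + 9Q^2; setting MC = AVC gives 6Q^2 - 24Q = 0, so Q = 4. min AVC = 18.
For P < $18 the firm produces nothing.

$18 per unit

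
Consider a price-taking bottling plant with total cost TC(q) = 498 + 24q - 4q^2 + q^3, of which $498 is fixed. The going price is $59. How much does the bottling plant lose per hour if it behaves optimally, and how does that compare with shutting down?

AVC = 24 - 4q + q^2; min AVC = $20 at q = 2. Since P = $59 ≥ min AVC, the firm produces.
MC = 24 - 8q + 3q^2. Setting P = MC and taking the root on the rising branch gives q* = 5.
TR = 59·5 = 295. TC = 498 + 145 = 643. Profit = 295 − 643 = -$348.
Shutting down would mean losing the fixed cost of $498, so operating at a loss of $348 is better by $150.

Profit = -$348 at q = 5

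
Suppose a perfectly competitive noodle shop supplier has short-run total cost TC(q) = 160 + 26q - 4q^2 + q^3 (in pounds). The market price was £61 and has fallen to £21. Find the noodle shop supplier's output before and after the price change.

MC = 26 - 8q + 3q^2; the shutdown threshold is min AVC = £22 (at q = 2).
At P = £61 ≥ min AVC, set P = MC on the rising branch: q = 5.
At P = £21 < min AVC = £22, price no longer covers variable cost at any output, so the firm shuts down: q = 0.

Output falls from 5 to 0 (the firm shuts down)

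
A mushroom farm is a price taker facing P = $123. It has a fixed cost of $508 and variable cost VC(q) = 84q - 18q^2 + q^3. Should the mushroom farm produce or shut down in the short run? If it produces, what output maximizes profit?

Produce at q = 13

From TC, MC = TC'(q) = 84 - 36q + 3q^2 and AVC = VC/q = 84 - 18q + q^2.
AVC hits its minimum where MC = AVC, at q = 9, giving min AVC = 84 - 18·9 + 9^2 = $3.
Since P = $123 ≥ min AVC = $3, price covers variable cost and the firm should produce.
Set P = MC: 123 = 84 - 36q + 3q^2 → -39 - 36q + 3q^2 = 0. The roots are q = -1 and q = 13; the profit-maximizing output is on the rising part of MC, so q* = 13.
Check: AVC at q = 13 is $19 ≤ P, so revenue covers variable cost.
Profit = P·q − TC = 123·13 − 755 = $844.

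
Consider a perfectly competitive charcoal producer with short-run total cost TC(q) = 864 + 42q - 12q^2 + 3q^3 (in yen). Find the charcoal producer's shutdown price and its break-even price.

AVC = 42 - 12q + 3q^2; minimized at q = 2, giving min AVC = ¥30. That is the shutdown price.
ATC = 864/q + 42 - 12q + 3q^2. Setting dATC/dq = −864/q^2 − 12 + 6q = 0 gives q = 6 (since 6·6^3 − 12·6^2 = 864).
min ATC = 864/6 + 42 − 12·6 + 3·6^2 = ¥222. That is the break-even price.
Between these two prices the firm operates at a loss; above ¥222 it earns a profit.

Shutdown price = ¥30; break-even price = ¥222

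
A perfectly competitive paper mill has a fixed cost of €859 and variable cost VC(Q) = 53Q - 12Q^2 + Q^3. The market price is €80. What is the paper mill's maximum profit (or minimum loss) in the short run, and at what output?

AVC = 53 - 12Q + Q^2 has its minimum €17 at Q = 6; price €80 clears that bar, so the firm operates.
MC = 53 - 24Q + 3Q^2. Setting P = MC and taking the root on the rising branch gives Q* = 9.
TR = 80·9 = 720. TC = 859 + 234 = 1093. Profit = 720 − 1093 = -€373.
That loss of €373 beats the €859 the firm would lose by shutting down; producing recovers €486 of fixed cost.

Profit = -€373 at Q = 9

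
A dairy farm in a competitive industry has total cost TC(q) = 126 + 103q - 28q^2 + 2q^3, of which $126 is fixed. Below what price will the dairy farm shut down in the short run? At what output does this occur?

$5 per unit, at q = 7

The firm shuts down when price falls below the minimum of average variable cost. AVC = VC/q = 103 - 28q + 2q^2.
dAVC/dq = -28 + 4q = 0 gives q = 7. min AVC = 103 - 28·7 + 2·7^2 = 5.
The firm shuts down for any P below $5.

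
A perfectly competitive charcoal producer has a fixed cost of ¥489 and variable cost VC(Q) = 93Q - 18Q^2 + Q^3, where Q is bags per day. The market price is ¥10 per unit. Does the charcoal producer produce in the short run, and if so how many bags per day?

Shut down

Variable cost is VC = 93Q - 18Q^2 + Q^3, so AVC = VC/Q = 93 - 18Q + Q^2 and MC = dTC/dQ = 93 - 36Q + 3Q^2.
AVC hits its minimum where MC = AVC, at Q = 9, giving min AVC = 93 - 18·9 + 9^2 = ¥12.
With P < min AVC (¥10 < ¥12), every unit sold adds to the loss.
Best response: produce nothing and absorb the ¥489 fixed cost.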